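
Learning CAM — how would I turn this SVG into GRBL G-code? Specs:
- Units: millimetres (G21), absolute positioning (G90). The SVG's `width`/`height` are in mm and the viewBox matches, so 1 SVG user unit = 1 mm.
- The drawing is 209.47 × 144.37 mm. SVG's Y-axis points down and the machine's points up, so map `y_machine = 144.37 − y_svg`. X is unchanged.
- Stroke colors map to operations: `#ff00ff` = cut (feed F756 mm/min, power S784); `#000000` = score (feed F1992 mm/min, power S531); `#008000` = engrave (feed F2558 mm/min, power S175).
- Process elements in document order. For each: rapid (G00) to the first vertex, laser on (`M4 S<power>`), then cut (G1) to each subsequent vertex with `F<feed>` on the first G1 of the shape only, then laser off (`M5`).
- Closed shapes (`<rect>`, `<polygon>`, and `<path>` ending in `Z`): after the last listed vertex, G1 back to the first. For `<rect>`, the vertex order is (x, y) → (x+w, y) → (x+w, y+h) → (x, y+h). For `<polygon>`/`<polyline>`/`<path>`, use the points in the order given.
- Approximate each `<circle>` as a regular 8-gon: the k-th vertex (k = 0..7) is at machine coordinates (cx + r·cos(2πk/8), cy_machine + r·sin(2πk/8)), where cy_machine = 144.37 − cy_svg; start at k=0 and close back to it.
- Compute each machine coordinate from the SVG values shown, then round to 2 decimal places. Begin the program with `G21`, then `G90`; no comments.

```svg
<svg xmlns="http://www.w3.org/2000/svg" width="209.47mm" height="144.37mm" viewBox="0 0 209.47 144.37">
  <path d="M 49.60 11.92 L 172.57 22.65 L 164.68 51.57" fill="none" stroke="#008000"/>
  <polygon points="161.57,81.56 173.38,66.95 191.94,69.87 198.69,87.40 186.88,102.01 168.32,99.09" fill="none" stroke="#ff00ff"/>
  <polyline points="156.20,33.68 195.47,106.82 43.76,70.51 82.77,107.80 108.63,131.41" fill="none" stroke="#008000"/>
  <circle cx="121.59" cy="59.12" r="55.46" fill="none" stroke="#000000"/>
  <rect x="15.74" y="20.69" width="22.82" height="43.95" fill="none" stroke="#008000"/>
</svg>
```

1 u = 1 mm; y_m = 144.37 − y.

[1] `<path>` open polyline, #008000→engrave S175 F2558: (49.60,132.45) → (172.57,121.72) → (164.68,92.80)

[2] `<polygon>` regular polygon, #ff00ff→cut S784 F756: (161.57,62.81) → (173.38,77.42) → (191.94,74.50) → (198.69,56.97) → (186.88,42.36) → (168.32,45.28) → (161.57,62.81) (closed)

[3] `<polyline>` open polyline, #008000→engrave S175 F2558: (156.20,110.69) → (195.47,37.55) → (43.76,73.86) → (82.77,36.57) → (108.63,12.96)

[4] `<circle>` circle, #000000→score S531 F1992: (177.05,85.25) → (160.81,124.47) → (121.59,140.71) → (82.37,124.47) → (66.13,85.25) → (82.37,46.03) → (121.59,29.79) → (160.81,46.03) → (177.05,85.25) (closed)

[5] `<rect>` rectangle, #008000→engrave S175 F2558: (15.74,123.68) → (38.56,123.68) → (38.56,79.73) → (15.74,79.73) → (15.74,123.68) (closed)

G21
G90
G00 X49.60 Y132.45
M4 S175
G1 X172.57 Y121.72 F2558
G1 X164.68 Y92.80
M5
G00 X161.57 Y62.81
M4 S784
G1 X173.38 Y77.42 F756
G1 X191.94 Y74.50
G1 X198.69 Y56.97
G1 X186.88 Y42.36
G1 X168.32 Y45.28
G1 X161.57 Y62.81
M5
G00 X156.20 Y110.69
M4 S175
G1 X195.47 Y37.55 F2558
G1 X43.76 Y73.86
G1 X82.77 Y36.57
G1 X108.63 Y12.96
M5
G00 X177.05 Y85.25
M4 S531
G1 X160.81 Y124.47 F1992
G1 X121.59 Y140.71
G1 X82.37 Y124.47
G1 X66.13 Y85.25
G1 X82.37 Y46.03
G1 X121.59 Y29.79
G1 X160.81 Y46.03
G1 X177.05 Y85.25
M5
G00 X15.74 Y123.68
M4 S175
G1 X38.56 Y123.68 F2558
G1 X38.56 Y79.73
G1 X15.74 Y79.73
G1 X15.74 Y123.68
M5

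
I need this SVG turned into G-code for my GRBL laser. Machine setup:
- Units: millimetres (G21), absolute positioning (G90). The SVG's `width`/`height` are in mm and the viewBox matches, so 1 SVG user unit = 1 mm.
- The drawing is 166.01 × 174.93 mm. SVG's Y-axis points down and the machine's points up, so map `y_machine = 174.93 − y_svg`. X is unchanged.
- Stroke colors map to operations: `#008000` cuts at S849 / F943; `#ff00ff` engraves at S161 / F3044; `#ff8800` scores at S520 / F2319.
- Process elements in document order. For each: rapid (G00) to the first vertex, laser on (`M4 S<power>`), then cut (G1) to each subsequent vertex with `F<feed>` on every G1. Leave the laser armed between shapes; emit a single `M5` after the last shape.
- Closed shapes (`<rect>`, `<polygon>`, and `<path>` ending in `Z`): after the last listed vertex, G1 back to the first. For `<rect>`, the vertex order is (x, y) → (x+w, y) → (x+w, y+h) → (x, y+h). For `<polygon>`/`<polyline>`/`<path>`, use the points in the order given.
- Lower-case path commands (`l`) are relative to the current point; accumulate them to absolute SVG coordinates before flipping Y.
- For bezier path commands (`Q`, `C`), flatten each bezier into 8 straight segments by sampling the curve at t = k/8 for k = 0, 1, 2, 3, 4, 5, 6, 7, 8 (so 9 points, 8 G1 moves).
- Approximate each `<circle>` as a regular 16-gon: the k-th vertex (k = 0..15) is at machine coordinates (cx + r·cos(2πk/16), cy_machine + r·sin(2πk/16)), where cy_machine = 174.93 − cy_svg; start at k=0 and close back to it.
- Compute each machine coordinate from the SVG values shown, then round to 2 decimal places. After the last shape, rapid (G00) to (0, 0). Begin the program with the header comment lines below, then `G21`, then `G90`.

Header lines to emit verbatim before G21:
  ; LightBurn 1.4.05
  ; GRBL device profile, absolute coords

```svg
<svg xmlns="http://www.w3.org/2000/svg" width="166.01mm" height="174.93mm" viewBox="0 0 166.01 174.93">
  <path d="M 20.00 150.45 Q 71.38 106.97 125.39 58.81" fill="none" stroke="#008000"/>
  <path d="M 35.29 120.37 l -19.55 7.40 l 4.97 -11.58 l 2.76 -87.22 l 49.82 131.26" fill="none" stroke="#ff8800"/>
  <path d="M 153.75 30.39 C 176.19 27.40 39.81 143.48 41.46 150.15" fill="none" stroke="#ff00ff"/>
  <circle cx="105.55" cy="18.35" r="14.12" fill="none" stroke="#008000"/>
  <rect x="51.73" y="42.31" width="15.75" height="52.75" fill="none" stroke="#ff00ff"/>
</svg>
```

viewBox `0 0 166.01 174.93` with mm width/height → 1 unit = 1 mm. Flip: y_m = 174.93 − y_svg.

**Shape 1** — `<path>` quadratic bezier, stroke `#008000` → cut (S849, F943). Control points (SVG): P0=(20.00,150.45), P1=(71.38,106.97), P2=(125.39,58.81); sampled at t=k/8. Machine vertices: (20.00,24.48) → (32.89,35.42) → (45.85,46.51) → (58.90,57.75) → (72.04,69.13) → (85.25,80.66) → (98.55,92.33) → (111.93,104.15) → (125.39,116.12). Open path.

**Shape 2** — `<path>` open polyline, stroke `#ff8800` → score (S520, F2319). Machine vertices: (35.29,54.56) → (15.74,47.16) → (20.71,58.74) → (23.47,145.96) → (73.29,14.70). Open path.

**Shape 3** — `<path>` cubic bezier, stroke `#ff00ff` → engrave (S161, F3044). Control points (SVG): P0=(153.75,30.39), P1=(176.19,27.40), P2=(39.81,143.48), P3=(41.46,150.15); sampled at t=k/8. Machine vertices: (153.75,144.54) → (155.30,140.53) → (145.44,128.03) → (127.65,109.72) → (105.40,88.28) → (82.18,66.39) → (61.46,46.73) → (46.73,31.96) → (41.46,24.78). Open path.

**Shape 4** — `<circle>` circle, stroke `#008000` → cut (S849, F943). Machine vertices: (119.67,156.58) → (118.60,161.98) → (115.53,166.56) → (110.95,169.63) → (105.55,170.70) → (100.15,169.63) → (95.57,166.56) → (92.50,161.98) → (91.43,156.58) → (92.50,151.18) → (95.57,146.60) → (100.15,143.53) → (105.55,142.46) → (110.95,143.53) → (115.53,146.60) → (118.60,151.18) → (119.67,156.58). Closed: final G1 returns to the first vertex.

**Shape 5** — `<rect>` rectangle, stroke `#ff00ff` → engrave (S161, F3044). Machine vertices: (51.73,132.62) → (67.48,132.62) → (67.48,79.87) → (51.73,79.87) → (51.73,132.62). Closed: final G1 returns to the first vertex.

; LightBurn 1.4.05
; GRBL device profile, absolute coords
G21
G90
G00 X20.00 Y24.48
M4 S849
G1 X32.89 Y35.42 F943
G1 X45.85 Y46.51 F943
G1 X58.90 Y57.75 F943
G1 X72.04 Y69.13 F943
G1 X85.25 Y80.66 F943
G1 X98.55 Y92.33 F943
G1 X111.93 Y104.15 F943
G1 X125.39 Y116.12 F943
G00 X35.29 Y54.56
M4 S520
G1 X15.74 Y47.16 F2319
G1 X20.71 Y58.74 F2319
G1 X23.47 Y145.96 F2319
G1 X73.29 Y14.70 F2319
G00 X153.75 Y144.54
M4 S161
G1 X155.30 Y140.53 F3044
G1 X145.44 Y128.03 F3044
G1 X127.65 Y109.72 F3044
G1 X105.40 Y88.28 F3044
G1 X82.18 Y66.39 F3044
G1 X61.46 Y46.73 F3044
G1 X46.73 Y31.96 F3044
G1 X41.46 Y24.78 F3044
G00 X119.67 Y156.58
M4 S849
G1 X118.60 Y161.98 F943
G1 X115.53 Y166.56 F943
G1 X110.95 Y169.63 F943
G1 X105.55 Y170.70 F943
G1 X100.15 Y169.63 F943
G1 X95.57 Y166.56 F943
G1 X92.50 Y161.98 F943
G1 X91.43 Y156.58 F943
G1 X92.50 Y151.18 F943
G1 X95.57 Y146.60 F943
G1 X100.15 Y143.53 F943
G1 X105.55 Y142.46 F943
G1 X110.95 Y143.53 F943
G1 X115.53 Y146.60 F943
G1 X118.60 Y151.18 F943
G1 X119.67 Y156.58 F943
G00 X51.73 Y132.62
M4 S161
G1 X67.48 Y132.62 F3044
G1 X67.48 Y79.87 F3044
G1 X51.73 Y79.87 F3044
G1 X51.73 Y132.62 F3044
M5
G00 X0.00 Y0.00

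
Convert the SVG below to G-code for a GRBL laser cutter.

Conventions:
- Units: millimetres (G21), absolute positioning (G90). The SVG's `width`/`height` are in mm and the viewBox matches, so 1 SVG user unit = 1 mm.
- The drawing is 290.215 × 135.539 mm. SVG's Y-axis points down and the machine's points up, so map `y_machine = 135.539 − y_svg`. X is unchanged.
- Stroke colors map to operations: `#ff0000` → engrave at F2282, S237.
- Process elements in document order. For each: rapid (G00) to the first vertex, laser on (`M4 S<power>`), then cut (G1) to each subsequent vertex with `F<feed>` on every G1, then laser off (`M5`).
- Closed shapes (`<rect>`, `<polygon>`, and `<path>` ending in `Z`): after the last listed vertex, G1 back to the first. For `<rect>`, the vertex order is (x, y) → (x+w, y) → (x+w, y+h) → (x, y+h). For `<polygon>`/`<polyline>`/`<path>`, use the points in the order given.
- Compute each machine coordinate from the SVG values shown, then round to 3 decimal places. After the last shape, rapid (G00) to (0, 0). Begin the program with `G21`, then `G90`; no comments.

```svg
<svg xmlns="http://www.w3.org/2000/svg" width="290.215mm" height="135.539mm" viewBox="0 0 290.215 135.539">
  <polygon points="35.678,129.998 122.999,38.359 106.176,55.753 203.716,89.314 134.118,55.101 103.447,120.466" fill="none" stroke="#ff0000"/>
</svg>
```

viewBox `0 0 290.215 135.539` with mm width/height → 1 unit = 1 mm. Flip: y_m = 135.539 − y_svg.

**Shape 1** — `<polygon>` closed polygon, stroke `#ff0000` → engrave (S237, F2282). Machine vertices: (35.678,5.541) → (122.999,97.180) → (106.176,79.786) → (203.716,46.225) → (134.118,80.438) → (103.447,15.073) → (35.678,5.541). Closed: final G1 returns to the first vertex.

G21
G90
G00 X35.678 Y5.541
M4 S237
G1 X122.999 Y97.180 F2282
G1 X106.176 Y79.786 F2282
G1 X203.716 Y46.225 F2282
G1 X134.118 Y80.438 F2282
G1 X103.447 Y15.073 F2282
G1 X35.678 Y5.541 F2282
M5
G00 X0.000 Y0.000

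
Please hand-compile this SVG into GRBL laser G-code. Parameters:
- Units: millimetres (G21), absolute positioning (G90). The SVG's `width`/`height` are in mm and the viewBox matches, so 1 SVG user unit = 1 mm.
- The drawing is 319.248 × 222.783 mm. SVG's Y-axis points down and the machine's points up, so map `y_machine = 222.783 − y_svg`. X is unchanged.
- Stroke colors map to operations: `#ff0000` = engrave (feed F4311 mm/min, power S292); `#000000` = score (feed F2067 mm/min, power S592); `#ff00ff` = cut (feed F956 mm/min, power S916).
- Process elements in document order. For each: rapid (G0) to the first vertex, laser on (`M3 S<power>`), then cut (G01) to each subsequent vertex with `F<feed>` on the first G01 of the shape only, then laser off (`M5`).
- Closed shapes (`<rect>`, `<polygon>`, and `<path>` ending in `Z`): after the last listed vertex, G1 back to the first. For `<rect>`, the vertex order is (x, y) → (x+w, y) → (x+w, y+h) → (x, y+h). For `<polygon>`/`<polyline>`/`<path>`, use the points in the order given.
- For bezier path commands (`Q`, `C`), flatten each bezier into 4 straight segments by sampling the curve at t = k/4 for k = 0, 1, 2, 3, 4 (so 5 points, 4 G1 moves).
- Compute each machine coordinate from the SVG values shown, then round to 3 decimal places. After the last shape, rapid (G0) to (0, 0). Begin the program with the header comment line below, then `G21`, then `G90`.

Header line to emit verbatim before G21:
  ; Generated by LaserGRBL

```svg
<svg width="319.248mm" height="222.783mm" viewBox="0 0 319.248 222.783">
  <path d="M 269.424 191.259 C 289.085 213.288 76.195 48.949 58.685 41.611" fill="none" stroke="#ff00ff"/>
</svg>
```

; Generated by LaserGRBL
G21
G90
G0 X269.424 Y31.524
M3 S916
G01 X247.253 Y44.581 F956
G01 X177.994 Y95.335
G01 X101.765 Y151.596
G01 X58.685 Y181.172
M5
G0 X0.000 Y0.000

1 u = 1 mm; y_m = 222.783 − y.

[1] `<path>` cubic bezier, #ff00ff→cut S916 F956: (269.424,31.524) → (247.253,44.581) → (177.994,95.335) → (101.765,151.596) → (58.685,181.172)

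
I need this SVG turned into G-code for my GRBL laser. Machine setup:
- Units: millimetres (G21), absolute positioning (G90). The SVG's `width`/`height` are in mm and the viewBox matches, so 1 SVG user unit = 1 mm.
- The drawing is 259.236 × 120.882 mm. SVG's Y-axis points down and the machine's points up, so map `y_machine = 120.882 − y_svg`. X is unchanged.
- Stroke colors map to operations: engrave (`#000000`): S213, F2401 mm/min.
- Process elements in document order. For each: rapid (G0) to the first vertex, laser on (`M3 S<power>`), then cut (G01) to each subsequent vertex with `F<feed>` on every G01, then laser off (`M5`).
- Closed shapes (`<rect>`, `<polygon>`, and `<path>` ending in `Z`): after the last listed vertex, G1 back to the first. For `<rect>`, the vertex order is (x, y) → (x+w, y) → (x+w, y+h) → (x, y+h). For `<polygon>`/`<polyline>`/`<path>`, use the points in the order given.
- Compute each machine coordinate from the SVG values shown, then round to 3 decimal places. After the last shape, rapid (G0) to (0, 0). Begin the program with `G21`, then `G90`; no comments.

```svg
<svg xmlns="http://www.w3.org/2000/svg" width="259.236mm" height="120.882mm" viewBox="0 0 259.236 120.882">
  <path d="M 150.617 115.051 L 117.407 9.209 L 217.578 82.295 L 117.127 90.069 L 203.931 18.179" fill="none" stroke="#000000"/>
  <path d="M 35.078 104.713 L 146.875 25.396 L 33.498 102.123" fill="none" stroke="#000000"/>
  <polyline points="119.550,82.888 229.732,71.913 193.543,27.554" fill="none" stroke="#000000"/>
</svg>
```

1 u = 1 mm; y_m = 120.882 − y.

[1] `<path>` open polyline, #000000→engrave S213 F2401: (150.617,5.831) → (117.407,111.673) → (217.578,38.587) → (117.127,30.813) → (203.931,102.703)

[2] `<path>` open polyline, #000000→engrave S213 F2401: (35.078,16.169) → (146.875,95.486) → (33.498,18.759)

[3] `<polyline>` open polyline, #000000→engrave S213 F2401: (119.550,37.994) → (229.732,48.969) → (193.543,93.328)

G21
G90
G0 X150.617 Y5.831
M3 S213
G01 X117.407 Y111.673 F2401
G01 X217.578 Y38.587 F2401
G01 X117.127 Y30.813 F2401
G01 X203.931 Y102.703 F2401
M5
G0 X35.078 Y16.169
M3 S213
G01 X146.875 Y95.486 F2401
G01 X33.498 Y18.759 F2401
M5
G0 X119.550 Y37.994
M3 S213
G01 X229.732 Y48.969 F2401
G01 X193.543 Y93.328 F2401
M5
G0 X0.000 Y0.000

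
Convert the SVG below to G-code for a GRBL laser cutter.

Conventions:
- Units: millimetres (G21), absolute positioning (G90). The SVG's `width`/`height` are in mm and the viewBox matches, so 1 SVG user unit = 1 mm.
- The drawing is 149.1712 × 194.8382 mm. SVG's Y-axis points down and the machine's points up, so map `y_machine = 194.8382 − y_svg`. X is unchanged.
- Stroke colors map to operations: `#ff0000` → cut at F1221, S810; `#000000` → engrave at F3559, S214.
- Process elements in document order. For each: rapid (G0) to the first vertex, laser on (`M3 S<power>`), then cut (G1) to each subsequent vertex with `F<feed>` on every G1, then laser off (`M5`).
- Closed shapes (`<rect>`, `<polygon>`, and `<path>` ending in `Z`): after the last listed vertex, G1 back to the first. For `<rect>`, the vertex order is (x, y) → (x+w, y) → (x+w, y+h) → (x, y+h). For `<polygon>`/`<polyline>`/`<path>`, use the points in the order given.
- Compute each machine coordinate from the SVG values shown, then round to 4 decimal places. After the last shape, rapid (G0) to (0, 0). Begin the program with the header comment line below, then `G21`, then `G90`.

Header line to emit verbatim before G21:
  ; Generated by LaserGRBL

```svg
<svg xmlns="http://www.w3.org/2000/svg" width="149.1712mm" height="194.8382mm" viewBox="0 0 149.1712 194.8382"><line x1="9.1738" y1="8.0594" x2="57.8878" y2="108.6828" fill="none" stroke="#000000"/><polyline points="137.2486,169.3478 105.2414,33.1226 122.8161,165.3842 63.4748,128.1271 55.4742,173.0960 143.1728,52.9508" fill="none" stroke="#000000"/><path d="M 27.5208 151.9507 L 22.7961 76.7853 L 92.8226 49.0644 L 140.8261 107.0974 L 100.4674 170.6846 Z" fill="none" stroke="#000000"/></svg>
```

Since the viewBox matches the mm dimensions, user units are millimetres directly. The only transform is the Y-flip y_m = 194.8382 − y_svg.

Shape 1 is a line segment drawn with `<line>`. Its stroke #000000 means engrave at S214, F3559. After flipping Y the toolpath is (9.1738,186.7788) → (57.8878,86.1554).

Shape 2 is a open polyline drawn with `<polyline>`. Its stroke #000000 means engrave at S214, F3559. After flipping Y the toolpath is (137.2486,25.4904) → (105.2414,161.7156) → (122.8161,29.4540) → (63.4748,66.7111) → (55.4742,21.7422) → (143.1728,141.8874).

Shape 3 is a regular polygon drawn with `<path>`. Its stroke #000000 means engrave at S214, F3559. After flipping Y the toolpath is (27.5208,42.8875) → (22.7961,118.0529) → (92.8226,145.7738) → (140.8261,87.7408) → (100.4674,24.1536) → (27.5208,42.8875), returning to the start.

; Generated by LaserGRBL
G21
G90
G0 X9.1738 Y186.7788
M3 S214
G1 X57.8878 Y86.1554 F3559
M5
G0 X137.2486 Y25.4904
M3 S214
G1 X105.2414 Y161.7156 F3559
G1 X122.8161 Y29.4540 F3559
G1 X63.4748 Y66.7111 F3559
G1 X55.4742 Y21.7422 F3559
G1 X143.1728 Y141.8874 F3559
M5
G0 X27.5208 Y42.8875
M3 S214
G1 X22.7961 Y118.0529 F3559
G1 X92.8226 Y145.7738 F3559
G1 X140.8261 Y87.7408 F3559
G1 X100.4674 Y24.1536 F3559
G1 X27.5208 Y42.8875 F3559
M5
G0 X0.0000 Y0.0000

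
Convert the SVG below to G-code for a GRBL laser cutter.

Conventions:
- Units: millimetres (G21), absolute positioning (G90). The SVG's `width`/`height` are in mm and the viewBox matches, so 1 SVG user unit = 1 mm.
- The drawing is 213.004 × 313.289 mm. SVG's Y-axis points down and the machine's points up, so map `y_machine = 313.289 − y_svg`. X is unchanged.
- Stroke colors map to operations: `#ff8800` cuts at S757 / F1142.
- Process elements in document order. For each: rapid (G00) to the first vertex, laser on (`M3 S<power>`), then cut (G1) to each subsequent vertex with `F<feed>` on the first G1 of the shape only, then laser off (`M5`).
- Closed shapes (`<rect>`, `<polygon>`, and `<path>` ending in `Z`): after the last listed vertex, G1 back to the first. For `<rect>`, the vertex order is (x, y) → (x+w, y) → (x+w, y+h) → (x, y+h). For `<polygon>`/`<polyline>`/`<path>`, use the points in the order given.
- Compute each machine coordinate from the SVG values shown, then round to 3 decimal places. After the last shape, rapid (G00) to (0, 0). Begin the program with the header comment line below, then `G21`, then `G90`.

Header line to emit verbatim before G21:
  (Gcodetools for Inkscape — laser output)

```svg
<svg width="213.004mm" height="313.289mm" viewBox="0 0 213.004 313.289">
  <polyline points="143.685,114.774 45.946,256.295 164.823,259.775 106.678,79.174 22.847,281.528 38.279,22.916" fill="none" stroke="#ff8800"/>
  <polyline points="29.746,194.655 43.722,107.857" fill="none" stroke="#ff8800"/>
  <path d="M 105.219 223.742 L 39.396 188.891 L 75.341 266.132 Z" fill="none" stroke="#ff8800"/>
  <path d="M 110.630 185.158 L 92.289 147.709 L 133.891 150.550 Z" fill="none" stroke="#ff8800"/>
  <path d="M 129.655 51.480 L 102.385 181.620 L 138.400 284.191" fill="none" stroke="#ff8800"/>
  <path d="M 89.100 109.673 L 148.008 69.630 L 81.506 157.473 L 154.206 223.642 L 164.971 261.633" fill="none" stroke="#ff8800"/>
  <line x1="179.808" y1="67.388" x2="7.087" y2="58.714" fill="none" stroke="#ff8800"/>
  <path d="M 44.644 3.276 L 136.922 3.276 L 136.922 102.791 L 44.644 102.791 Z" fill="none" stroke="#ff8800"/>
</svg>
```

1 u = 1 mm; y_m = 313.289 − y.

[1] `<polyline>` open polyline, #ff8800→cut S757 F1142: (143.685,198.515) → (45.946,56.994) → (164.823,53.514) → (106.678,234.115) → (22.847,31.761) → (38.279,290.373)

[2] `<polyline>` line segment, #ff8800→cut S757 F1142: (29.746,118.634) → (43.722,205.432)

[3] `<path>` closed polygon, #ff8800→cut S757 F1142: (105.219,89.547) → (39.396,124.398) → (75.341,47.157) → (105.219,89.547) (closed)

[4] `<path>` regular polygon, #ff8800→cut S757 F1142: (110.630,128.131) → (92.289,165.580) → (133.891,162.739) → (110.630,128.131) (closed)

[5] `<path>` open polyline, #ff8800→cut S757 F1142: (129.655,261.809) → (102.385,131.669) → (138.400,29.098)

[6] `<path>` open polyline, #ff8800→cut S757 F1142: (89.100,203.616) → (148.008,243.659) → (81.506,155.816) → (154.206,89.647) → (164.971,51.656)

[7] `<line>` line segment, #ff8800→cut S757 F1142: (179.808,245.901) → (7.087,254.575)

[8] `<path>` rectangle, #ff8800→cut S757 F1142: (44.644,310.013) → (136.922,310.013) → (136.922,210.498) → (44.644,210.498) → (44.644,310.013) (closed)

(Gcodetools for Inkscape — laser output)
G21
G90
G00 X143.685 Y198.515
M3 S757
G1 X45.946 Y56.994 F1142
G1 X164.823 Y53.514
G1 X106.678 Y234.115
G1 X22.847 Y31.761
G1 X38.279 Y290.373
M5
G00 X29.746 Y118.634
M3 S757
G1 X43.722 Y205.432 F1142
M5
G00 X105.219 Y89.547
M3 S757
G1 X39.396 Y124.398 F1142
G1 X75.341 Y47.157
G1 X105.219 Y89.547
M5
G00 X110.630 Y128.131
M3 S757
G1 X92.289 Y165.580 F1142
G1 X133.891 Y162.739
G1 X110.630 Y128.131
M5
G00 X129.655 Y261.809
M3 S757
G1 X102.385 Y131.669 F1142
G1 X138.400 Y29.098
M5
G00 X89.100 Y203.616
M3 S757
G1 X148.008 Y243.659 F1142
G1 X81.506 Y155.816
G1 X154.206 Y89.647
G1 X164.971 Y51.656
M5
G00 X179.808 Y245.901
M3 S757
G1 X7.087 Y254.575 F1142
M5
G00 X44.644 Y310.013
M3 S757
G1 X136.922 Y310.013 F1142
G1 X136.922 Y210.498
G1 X44.644 Y210.498
G1 X44.644 Y310.013
M5
G00 X0.000 Y0.000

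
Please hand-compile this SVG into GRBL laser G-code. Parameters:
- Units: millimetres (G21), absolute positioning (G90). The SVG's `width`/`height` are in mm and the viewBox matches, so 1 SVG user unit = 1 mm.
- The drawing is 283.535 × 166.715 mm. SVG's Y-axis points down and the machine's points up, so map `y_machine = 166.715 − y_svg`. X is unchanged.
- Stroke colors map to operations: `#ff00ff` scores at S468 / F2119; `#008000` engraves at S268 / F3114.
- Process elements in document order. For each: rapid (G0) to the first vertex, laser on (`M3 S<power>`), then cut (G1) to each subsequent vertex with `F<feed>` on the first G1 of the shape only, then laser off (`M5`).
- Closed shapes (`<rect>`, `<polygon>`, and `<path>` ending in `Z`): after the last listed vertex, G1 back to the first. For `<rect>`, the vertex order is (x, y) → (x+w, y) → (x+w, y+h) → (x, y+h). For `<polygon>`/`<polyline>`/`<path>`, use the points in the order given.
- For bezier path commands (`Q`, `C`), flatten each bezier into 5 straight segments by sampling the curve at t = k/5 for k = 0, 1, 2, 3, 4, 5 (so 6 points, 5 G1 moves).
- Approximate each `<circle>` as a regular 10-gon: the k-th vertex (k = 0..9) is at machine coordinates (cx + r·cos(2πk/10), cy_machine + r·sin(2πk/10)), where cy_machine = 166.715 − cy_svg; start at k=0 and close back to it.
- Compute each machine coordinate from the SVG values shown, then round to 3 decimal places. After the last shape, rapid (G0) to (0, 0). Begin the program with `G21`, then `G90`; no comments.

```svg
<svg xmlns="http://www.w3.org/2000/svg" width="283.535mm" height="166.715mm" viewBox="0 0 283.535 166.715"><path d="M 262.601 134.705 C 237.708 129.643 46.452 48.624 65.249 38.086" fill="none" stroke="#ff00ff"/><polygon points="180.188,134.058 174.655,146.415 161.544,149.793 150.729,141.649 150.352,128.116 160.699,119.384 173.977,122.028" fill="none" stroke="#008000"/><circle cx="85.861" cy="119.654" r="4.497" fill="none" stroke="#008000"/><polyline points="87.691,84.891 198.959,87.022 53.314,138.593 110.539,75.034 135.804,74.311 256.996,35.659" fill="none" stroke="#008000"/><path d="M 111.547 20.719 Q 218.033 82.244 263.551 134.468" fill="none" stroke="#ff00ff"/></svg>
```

G21
G90
G0 X262.601 Y32.010
M3 S468
G1 X230.713 Y42.991 F2119
G1 X176.966 Y65.172
G1 X119.427 Y91.525
G1 X76.166 Y115.020
G1 X65.249 Y128.629
M5
G0 X180.188 Y32.657
M3 S268
G1 X174.655 Y20.300 F3114
G1 X161.544 Y16.922
G1 X150.729 Y25.066
G1 X150.352 Y38.599
G1 X160.699 Y47.331
G1 X173.977 Y44.687
G1 X180.188 Y32.657
M5
G0 X90.358 Y47.061
M3 S268
G1 X89.499 Y49.704 F3114
G1 X87.251 Y51.338
G1 X84.471 Y51.338
G1 X82.223 Y49.704
G1 X81.364 Y47.061
G1 X82.223 Y44.418
G1 X84.471 Y42.784
G1 X87.251 Y42.784
G1 X89.499 Y44.418
G1 X90.358 Y47.061
M5
G0 X87.691 Y81.824
M3 S268
G1 X198.959 Y79.693 F3114
G1 X53.314 Y28.122
G1 X110.539 Y91.681
G1 X135.804 Y92.404
G1 X256.996 Y131.056
M5
G0 X111.547 Y145.996
M3 S468
G1 X151.703 Y121.758 F2119
G1 X186.981 Y98.264
G1 X217.382 Y75.514
G1 X242.905 Y53.509
G1 X263.551 Y32.247
M5
G0 X0.000 Y0.000

Since the viewBox matches the mm dimensions, user units are millimetres directly. The only transform is the Y-flip y_m = 166.715 − y_svg.

Shape 1 is a cubic bezier drawn with `<path>`. Its stroke #ff00ff means score at S468, F2119. After flipping Y the toolpath is (262.601,32.010) → (230.713,42.991) → (176.966,65.172) → (119.427,91.525) → (76.166,115.020) → (65.249,128.629).

Shape 2 is a regular polygon drawn with `<polygon>`. Its stroke #008000 means engrave at S268, F3114. After flipping Y the toolpath is (180.188,32.657) → (174.655,20.300) → (161.544,16.922) → (150.729,25.066) → (150.352,38.599) → (160.699,47.331) → (173.977,44.687) → (180.188,32.657), returning to the start.

Shape 3 is a circle drawn with `<circle>`. Its stroke #008000 means engrave at S268, F3114. After flipping Y the toolpath is (90.358,47.061) → (89.499,49.704) → (87.251,51.338) → (84.471,51.338) → (82.223,49.704) → (81.364,47.061) → (82.223,44.418) → (84.471,42.784) → (87.251,42.784) → (89.499,44.418) → (90.358,47.061), returning to the start.

Shape 4 is a open polyline drawn with `<polyline>`. Its stroke #008000 means engrave at S268, F3114. After flipping Y the toolpath is (87.691,81.824) → (198.959,79.693) → (53.314,28.122) → (110.539,91.681) → (135.804,92.404) → (256.996,131.056).

Shape 5 is a quadratic bezier drawn with `<path>`. Its stroke #ff00ff means score at S468, F2119. After flipping Y the toolpath is (111.547,145.996) → (151.703,121.758) → (186.981,98.264) → (217.382,75.514) → (242.905,53.509) → (263.551,32.247).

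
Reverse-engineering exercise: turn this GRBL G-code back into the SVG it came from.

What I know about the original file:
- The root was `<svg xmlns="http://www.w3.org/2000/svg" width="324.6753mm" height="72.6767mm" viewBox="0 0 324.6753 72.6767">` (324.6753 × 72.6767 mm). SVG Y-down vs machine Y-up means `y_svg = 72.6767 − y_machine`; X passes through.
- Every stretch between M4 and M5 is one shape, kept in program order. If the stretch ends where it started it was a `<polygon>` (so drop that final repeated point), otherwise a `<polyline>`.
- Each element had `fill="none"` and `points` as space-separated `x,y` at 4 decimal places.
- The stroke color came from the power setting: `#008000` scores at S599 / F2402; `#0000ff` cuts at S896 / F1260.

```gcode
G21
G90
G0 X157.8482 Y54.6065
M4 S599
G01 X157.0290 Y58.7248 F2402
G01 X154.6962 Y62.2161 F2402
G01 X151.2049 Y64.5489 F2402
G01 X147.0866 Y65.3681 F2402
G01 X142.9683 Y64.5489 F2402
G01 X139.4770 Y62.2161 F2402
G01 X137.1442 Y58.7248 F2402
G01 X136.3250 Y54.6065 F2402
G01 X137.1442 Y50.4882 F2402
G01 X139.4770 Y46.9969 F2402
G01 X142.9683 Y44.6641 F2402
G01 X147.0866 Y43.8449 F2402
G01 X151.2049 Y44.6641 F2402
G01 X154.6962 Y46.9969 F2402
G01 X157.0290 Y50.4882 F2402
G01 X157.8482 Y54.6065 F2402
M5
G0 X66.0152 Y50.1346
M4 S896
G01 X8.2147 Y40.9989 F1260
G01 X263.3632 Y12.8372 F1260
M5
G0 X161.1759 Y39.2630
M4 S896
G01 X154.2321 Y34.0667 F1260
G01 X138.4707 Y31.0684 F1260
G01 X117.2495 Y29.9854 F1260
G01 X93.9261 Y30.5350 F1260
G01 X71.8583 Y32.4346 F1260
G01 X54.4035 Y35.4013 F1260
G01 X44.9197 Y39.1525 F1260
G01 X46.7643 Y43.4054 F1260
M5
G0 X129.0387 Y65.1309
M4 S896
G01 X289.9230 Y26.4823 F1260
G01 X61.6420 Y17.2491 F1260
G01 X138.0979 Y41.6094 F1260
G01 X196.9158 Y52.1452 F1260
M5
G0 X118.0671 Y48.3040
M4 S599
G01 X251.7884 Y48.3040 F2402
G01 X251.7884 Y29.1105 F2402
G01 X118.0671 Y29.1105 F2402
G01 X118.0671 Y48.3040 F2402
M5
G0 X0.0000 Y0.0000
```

Machine Y-up, SVG Y-down with viewBox height 72.6767, so y_svg = 72.6767 − y_machine; X carries over.

Run 1: power S599 maps to stroke `#008000` (score). The run returns to its start, so emit a `<polygon>` with points (Y-flipped): 157.8482,18.0702 157.0290,13.9519 154.6962,10.4606 151.2049,8.1278 147.0866,7.3086 142.9683,8.1278 139.4770,10.4606 137.1442,13.9519 136.3250,18.0702 137.1442,22.1885 139.4770,25.6798 142.9683,28.0126 147.0866,28.8318 151.2049,28.0126 154.6962,25.6798 157.0290,22.1885.

Run 2: power S896 maps to stroke `#0000ff` (cut). The run is open, so emit a `<polyline>` with points (Y-flipped): 66.0152,22.5421 8.2147,31.6778 263.3632,59.8395.

Run 3: S896 ⇒ cut layer `#0000ff`. The run is open, so emit a `<polyline>` with points (Y-flipped): 161.1759,33.4137 154.2321,38.6100 138.4707,41.6083 117.2495,42.6913 93.9261,42.1417 71.8583,40.2421 54.4035,37.2754 44.9197,33.5242 46.7643,29.2713.

Run 4: S896 ⇒ cut layer `#0000ff`. The run is open, so emit a `<polyline>` with points (Y-flipped): 129.0387,7.5458 289.9230,46.1944 61.6420,55.4276 138.0979,31.0673 196.9158,20.5315.

Run 5: power S599 maps to stroke `#008000` (score). The run returns to its start, so emit a `<polygon>` with points (Y-flipped): 118.0671,24.3727 251.7884,24.3727 251.7884,43.5662 118.0671,43.5662.

<svg xmlns="http://www.w3.org/2000/svg" width="324.6753mm" height="72.6767mm" viewBox="0 0 324.6753 72.6767">
  <polygon points="157.8482,18.0702 157.0290,13.9519 154.6962,10.4606 151.2049,8.1278 147.0866,7.3086 142.9683,8.1278 139.4770,10.4606 137.1442,13.9519 136.3250,18.0702 137.1442,22.1885 139.4770,25.6798 142.9683,28.0126 147.0866,28.8318 151.2049,28.0126 154.6962,25.6798 157.0290,22.1885" fill="none" stroke="#008000"/>
  <polyline points="66.0152,22.5421 8.2147,31.6778 263.3632,59.8395" fill="none" stroke="#0000ff"/>
  <polyline points="161.1759,33.4137 154.2321,38.6100 138.4707,41.6083 117.2495,42.6913 93.9261,42.1417 71.8583,40.2421 54.4035,37.2754 44.9197,33.5242 46.7643,29.2713" fill="none" stroke="#0000ff"/>
  <polyline points="129.0387,7.5458 289.9230,46.1944 61.6420,55.4276 138.0979,31.0673 196.9158,20.5315" fill="none" stroke="#0000ff"/>
  <polygon points="118.0671,24.3727 251.7884,24.3727 251.7884,43.5662 118.0671,43.5662" fill="none" stroke="#008000"/>
</svg>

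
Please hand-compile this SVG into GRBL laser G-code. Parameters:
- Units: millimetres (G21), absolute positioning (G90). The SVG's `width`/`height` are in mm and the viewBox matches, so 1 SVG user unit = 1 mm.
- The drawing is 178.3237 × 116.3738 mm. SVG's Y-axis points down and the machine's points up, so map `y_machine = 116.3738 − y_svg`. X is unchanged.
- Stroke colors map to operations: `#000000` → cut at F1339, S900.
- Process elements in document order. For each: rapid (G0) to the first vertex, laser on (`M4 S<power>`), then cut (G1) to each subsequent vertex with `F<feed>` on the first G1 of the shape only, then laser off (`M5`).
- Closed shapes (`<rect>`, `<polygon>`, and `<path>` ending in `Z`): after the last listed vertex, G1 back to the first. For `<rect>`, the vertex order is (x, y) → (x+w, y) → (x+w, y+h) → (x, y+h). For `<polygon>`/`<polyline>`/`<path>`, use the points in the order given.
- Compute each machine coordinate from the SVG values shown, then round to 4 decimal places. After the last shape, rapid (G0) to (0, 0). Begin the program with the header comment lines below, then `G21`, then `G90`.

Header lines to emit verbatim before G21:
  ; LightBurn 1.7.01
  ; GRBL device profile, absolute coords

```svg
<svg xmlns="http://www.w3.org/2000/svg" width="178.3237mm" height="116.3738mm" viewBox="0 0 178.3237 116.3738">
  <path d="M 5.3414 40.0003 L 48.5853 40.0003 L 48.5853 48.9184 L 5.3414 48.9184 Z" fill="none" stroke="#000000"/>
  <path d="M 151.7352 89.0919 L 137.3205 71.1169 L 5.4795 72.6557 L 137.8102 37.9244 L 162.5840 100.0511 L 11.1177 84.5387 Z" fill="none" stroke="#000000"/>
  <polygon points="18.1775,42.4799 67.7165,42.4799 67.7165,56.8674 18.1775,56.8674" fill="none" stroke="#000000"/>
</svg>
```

Since the viewBox matches the mm dimensions, user units are millimetres directly. The only transform is the Y-flip y_m = 116.3738 − y_svg.

Shape 1 is a rectangle drawn with `<path>`. Its stroke #000000 means cut at S900, F1339. After flipping Y the toolpath is (5.3414,76.3735) → (48.5853,76.3735) → (48.5853,67.4554) → (5.3414,67.4554) → (5.3414,76.3735), returning to the start.

Shape 2 is a closed polygon drawn with `<path>`. Its stroke #000000 means cut at S900, F1339. After flipping Y the toolpath is (151.7352,27.2819) → (137.3205,45.2569) → (5.4795,43.7181) → (137.8102,78.4494) → (162.5840,16.3227) → (11.1177,31.8351) → (151.7352,27.2819), returning to the start.

Shape 3 is a rectangle drawn with `<polygon>`. Its stroke #000000 means cut at S900, F1339. After flipping Y the toolpath is (18.1775,73.8939) → (67.7165,73.8939) → (67.7165,59.5064) → (18.1775,59.5064) → (18.1775,73.8939), returning to the start.

; LightBurn 1.7.01
; GRBL device profile, absolute coords
G21
G90
G0 X5.3414 Y76.3735
M4 S900
G1 X48.5853 Y76.3735 F1339
G1 X48.5853 Y67.4554
G1 X5.3414 Y67.4554
G1 X5.3414 Y76.3735
M5
G0 X151.7352 Y27.2819
M4 S900
G1 X137.3205 Y45.2569 F1339
G1 X5.4795 Y43.7181
G1 X137.8102 Y78.4494
G1 X162.5840 Y16.3227
G1 X11.1177 Y31.8351
G1 X151.7352 Y27.2819
M5
G0 X18.1775 Y73.8939
M4 S900
G1 X67.7165 Y73.8939 F1339
G1 X67.7165 Y59.5064
G1 X18.1775 Y59.5064
G1 X18.1775 Y73.8939
M5
G0 X0.0000 Y0.0000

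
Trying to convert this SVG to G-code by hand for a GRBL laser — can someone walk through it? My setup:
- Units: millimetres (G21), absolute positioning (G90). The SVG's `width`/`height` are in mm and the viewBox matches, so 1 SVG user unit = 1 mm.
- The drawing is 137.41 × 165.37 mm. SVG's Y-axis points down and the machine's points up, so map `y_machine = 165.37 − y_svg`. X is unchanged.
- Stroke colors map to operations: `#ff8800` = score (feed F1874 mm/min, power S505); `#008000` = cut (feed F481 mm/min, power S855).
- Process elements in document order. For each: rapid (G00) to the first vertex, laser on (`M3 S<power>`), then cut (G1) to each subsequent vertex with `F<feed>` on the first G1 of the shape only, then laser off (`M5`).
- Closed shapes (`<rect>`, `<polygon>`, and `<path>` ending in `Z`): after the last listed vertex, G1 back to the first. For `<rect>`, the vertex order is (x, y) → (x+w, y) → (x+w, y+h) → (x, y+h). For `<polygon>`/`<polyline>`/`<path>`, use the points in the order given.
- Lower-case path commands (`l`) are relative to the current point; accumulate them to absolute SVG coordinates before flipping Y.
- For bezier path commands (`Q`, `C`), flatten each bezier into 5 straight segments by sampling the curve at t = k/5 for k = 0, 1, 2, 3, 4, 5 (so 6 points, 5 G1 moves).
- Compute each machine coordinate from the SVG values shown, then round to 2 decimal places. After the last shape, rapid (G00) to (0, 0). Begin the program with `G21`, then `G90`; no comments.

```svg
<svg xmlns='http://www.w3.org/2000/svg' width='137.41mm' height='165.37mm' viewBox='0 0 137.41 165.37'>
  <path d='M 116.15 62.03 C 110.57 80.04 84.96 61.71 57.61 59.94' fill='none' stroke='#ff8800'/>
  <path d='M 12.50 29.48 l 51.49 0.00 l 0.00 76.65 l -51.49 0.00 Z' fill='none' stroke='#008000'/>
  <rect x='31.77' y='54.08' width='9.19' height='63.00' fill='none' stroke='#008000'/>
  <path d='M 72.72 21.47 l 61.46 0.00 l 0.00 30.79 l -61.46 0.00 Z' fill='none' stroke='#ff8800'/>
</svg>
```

Since the viewBox matches the mm dimensions, user units are millimetres directly. The only transform is the Y-flip y_m = 165.37 − y_svg.

Shape 1 is a cubic bezier drawn with `<path>`. Its stroke #ff8800 means score at S505, F1874. After flipping Y the toolpath is (116.15,103.34) → (110.54,96.47) → (101.01,95.79) → (88.42,98.74) → (73.66,102.80) → (57.61,105.43).

Shape 2 is a rectangle drawn with `<path>`. Its stroke #008000 means cut at S855, F481. After flipping Y the toolpath is (12.50,135.89) → (63.99,135.89) → (63.99,59.24) → (12.50,59.24) → (12.50,135.89), returning to the start.

Shape 3 is a rectangle drawn with `<rect>`. Its stroke #008000 means cut at S855, F481. After flipping Y the toolpath is (31.77,111.29) → (40.96,111.29) → (40.96,48.29) → (31.77,48.29) → (31.77,111.29), returning to the start.

Shape 4 is a rectangle drawn with `<path>`. Its stroke #ff8800 means score at S505, F1874. After flipping Y the toolpath is (72.72,143.90) → (134.18,143.90) → (134.18,113.11) → (72.72,113.11) → (72.72,143.90), returning to the start.

G21
G90
G00 X116.15 Y103.34
M3 S505
G1 X110.54 Y96.47 F1874
G1 X101.01 Y95.79
G1 X88.42 Y98.74
G1 X73.66 Y102.80
G1 X57.61 Y105.43
M5
G00 X12.50 Y135.89
M3 S855
G1 X63.99 Y135.89 F481
G1 X63.99 Y59.24
G1 X12.50 Y59.24
G1 X12.50 Y135.89
M5
G00 X31.77 Y111.29
M3 S855
G1 X40.96 Y111.29 F481
G1 X40.96 Y48.29
G1 X31.77 Y48.29
G1 X31.77 Y111.29
M5
G00 X72.72 Y143.90
M3 S505
G1 X134.18 Y143.90 F1874
G1 X134.18 Y113.11
G1 X72.72 Y113.11
G1 X72.72 Y143.90
M5
G00 X0.00 Y0.00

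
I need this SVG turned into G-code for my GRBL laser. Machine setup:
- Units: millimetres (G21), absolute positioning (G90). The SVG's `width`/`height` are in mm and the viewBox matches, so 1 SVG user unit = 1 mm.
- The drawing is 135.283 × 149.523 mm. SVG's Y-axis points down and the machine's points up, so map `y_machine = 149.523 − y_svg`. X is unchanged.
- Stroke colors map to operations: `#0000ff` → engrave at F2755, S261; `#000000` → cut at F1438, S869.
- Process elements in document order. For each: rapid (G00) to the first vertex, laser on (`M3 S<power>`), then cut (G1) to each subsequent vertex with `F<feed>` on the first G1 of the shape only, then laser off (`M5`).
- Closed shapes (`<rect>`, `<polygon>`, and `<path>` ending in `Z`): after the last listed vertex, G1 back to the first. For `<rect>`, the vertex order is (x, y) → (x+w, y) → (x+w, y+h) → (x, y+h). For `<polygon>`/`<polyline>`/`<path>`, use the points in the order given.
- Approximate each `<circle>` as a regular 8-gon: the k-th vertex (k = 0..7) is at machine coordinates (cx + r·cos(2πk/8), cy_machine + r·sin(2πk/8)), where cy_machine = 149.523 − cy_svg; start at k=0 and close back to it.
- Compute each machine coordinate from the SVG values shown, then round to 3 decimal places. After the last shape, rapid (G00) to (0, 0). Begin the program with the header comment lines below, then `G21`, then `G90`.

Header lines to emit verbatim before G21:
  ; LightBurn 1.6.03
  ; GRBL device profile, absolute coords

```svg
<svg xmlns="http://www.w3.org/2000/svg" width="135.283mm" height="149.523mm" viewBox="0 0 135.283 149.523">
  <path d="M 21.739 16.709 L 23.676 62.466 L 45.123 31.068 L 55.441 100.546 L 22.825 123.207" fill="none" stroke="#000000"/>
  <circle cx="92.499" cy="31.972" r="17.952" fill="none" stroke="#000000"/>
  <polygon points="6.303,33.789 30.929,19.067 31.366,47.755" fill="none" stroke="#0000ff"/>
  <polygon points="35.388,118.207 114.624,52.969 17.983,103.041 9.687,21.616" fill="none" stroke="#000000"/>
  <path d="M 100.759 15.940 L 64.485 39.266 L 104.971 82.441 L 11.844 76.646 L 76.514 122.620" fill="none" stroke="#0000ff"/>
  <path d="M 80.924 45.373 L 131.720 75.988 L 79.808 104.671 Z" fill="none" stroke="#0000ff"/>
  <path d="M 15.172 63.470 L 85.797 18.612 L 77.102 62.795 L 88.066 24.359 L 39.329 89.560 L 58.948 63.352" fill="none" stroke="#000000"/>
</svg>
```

; LightBurn 1.6.03
; GRBL device profile, absolute coords
G21
G90
G00 X21.739 Y132.814
M3 S869
G1 X23.676 Y87.057 F1438
G1 X45.123 Y118.455
G1 X55.441 Y48.977
G1 X22.825 Y26.316
M5
G00 X110.451 Y117.551
M3 S869
G1 X105.193 Y130.245 F1438
G1 X92.499 Y135.503
G1 X79.805 Y130.245
G1 X74.547 Y117.551
G1 X79.805 Y104.857
G1 X92.499 Y99.599
G1 X105.193 Y104.857
G1 X110.451 Y117.551
M5
G00 X6.303 Y115.734
M3 S261
G1 X30.929 Y130.456 F2755
G1 X31.366 Y101.768
G1 X6.303 Y115.734
M5
G00 X35.388 Y31.316
M3 S869
G1 X114.624 Y96.554 F1438
G1 X17.983 Y46.482
G1 X9.687 Y127.907
G1 X35.388 Y31.316
M5
G00 X100.759 Y133.583
M3 S261
G1 X64.485 Y110.257 F2755
G1 X104.971 Y67.082
G1 X11.844 Y72.877
G1 X76.514 Y26.903
M5
G00 X80.924 Y104.150
M3 S261
G1 X131.720 Y73.535 F2755
G1 X79.808 Y44.852
G1 X80.924 Y104.150
M5
G00 X15.172 Y86.053
M3 S869
G1 X85.797 Y130.911 F1438
G1 X77.102 Y86.728
G1 X88.066 Y125.164
G1 X39.329 Y59.963
G1 X58.948 Y86.171
M5
G00 X0.000 Y0.000

1 u = 1 mm; y_m = 149.523 − y.

[1] `<path>` open polyline, #000000→cut S869 F1438: (21.739,132.814) → (23.676,87.057) → (45.123,118.455) → (55.441,48.977) → (22.825,26.316)

[2] `<circle>` circle, #000000→cut S869 F1438: (110.451,117.551) → (105.193,130.245) → (92.499,135.503) → (79.805,130.245) → (74.547,117.551) → (79.805,104.857) → (92.499,99.599) → (105.193,104.857) → (110.451,117.551) (closed)

[3] `<polygon>` regular polygon, #0000ff→engrave S261 F2755: (6.303,115.734) → (30.929,130.456) → (31.366,101.768) → (6.303,115.734) (closed)

[4] `<polygon>` closed polygon, #000000→cut S869 F1438: (35.388,31.316) → (114.624,96.554) → (17.983,46.482) → (9.687,127.907) → (35.388,31.316) (closed)

[5] `<path>` open polyline, #0000ff→engrave S261 F2755: (100.759,133.583) → (64.485,110.257) → (104.971,67.082) → (11.844,72.877) → (76.514,26.903)

[6] `<path>` regular polygon, #0000ff→engrave S261 F2755: (80.924,104.150) → (131.720,73.535) → (79.808,44.852) → (80.924,104.150) (closed)

[7] `<path>` open polyline, #000000→cut S869 F1438: (15.172,86.053) → (85.797,130.911) → (77.102,86.728) → (88.066,125.164) → (39.329,59.963) → (58.948,86.171)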